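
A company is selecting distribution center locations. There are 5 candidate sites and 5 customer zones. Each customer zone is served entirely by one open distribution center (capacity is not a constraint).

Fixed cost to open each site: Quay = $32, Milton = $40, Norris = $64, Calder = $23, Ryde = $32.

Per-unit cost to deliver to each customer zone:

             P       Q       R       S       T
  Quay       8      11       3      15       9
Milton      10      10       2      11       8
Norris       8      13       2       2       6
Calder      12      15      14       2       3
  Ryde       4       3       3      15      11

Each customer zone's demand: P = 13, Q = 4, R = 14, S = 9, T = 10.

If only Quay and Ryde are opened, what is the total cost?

Total cost: 395

Each customer zone is assigned to its cheapest site among the open ones.
{Quay, Ryde}: P→Ryde 4·13=52, Q→Ryde 3·4=12, R→Quay 3·14=42, S→Quay 15·9=135, T→Quay 9·10=90. Service 331; fixed 64; total 395.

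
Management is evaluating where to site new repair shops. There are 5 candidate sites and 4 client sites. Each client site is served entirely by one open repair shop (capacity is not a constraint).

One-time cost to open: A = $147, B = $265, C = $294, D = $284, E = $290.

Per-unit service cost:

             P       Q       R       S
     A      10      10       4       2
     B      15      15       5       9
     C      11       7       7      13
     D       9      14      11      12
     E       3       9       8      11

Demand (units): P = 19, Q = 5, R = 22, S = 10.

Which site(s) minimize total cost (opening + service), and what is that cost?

Open A only; minimum total cost 495.

For any fixed open set, each client site goes to its cheapest open site; total = fixed + service.
{A}: P→A 10·19=190, Q→A 10·5=50, R→A 4·22=88, S→A 2·10=20. Service 348; fixed 147; total 495.
{A, E}: service 210 + fixed 437 = 647
{E}: service 388 + fixed 290 = 678
{A, B, C, D, E}: P→E 3·19=57, Q→C 7·5=35, R→A 4·22=88, S→A 2·10=20. Service 200; fixed 1280; total 1480.
No other subset beats 495.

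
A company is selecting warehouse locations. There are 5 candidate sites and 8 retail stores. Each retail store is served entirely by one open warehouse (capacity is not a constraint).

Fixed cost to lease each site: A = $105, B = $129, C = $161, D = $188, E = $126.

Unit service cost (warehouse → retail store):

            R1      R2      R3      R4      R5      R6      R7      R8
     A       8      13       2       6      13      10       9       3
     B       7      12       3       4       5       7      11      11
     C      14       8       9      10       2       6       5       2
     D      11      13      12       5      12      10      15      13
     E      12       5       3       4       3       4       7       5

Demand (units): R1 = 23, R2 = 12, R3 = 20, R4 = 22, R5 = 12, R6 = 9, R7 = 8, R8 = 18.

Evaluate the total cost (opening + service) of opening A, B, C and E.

Total cost: 1006

Each retail store is assigned to its cheapest site among the open ones.
{A, B, C, E}: R1→B 7·23=161, R2→E 5·12=60, R3→A 2·20=40, R4→B 4·22=88, R5→C 2·12=24, R6→E 4·9=36, R7→C 5·8=40, R8→C 2·18=36. Service 485; fixed 521; total 1006.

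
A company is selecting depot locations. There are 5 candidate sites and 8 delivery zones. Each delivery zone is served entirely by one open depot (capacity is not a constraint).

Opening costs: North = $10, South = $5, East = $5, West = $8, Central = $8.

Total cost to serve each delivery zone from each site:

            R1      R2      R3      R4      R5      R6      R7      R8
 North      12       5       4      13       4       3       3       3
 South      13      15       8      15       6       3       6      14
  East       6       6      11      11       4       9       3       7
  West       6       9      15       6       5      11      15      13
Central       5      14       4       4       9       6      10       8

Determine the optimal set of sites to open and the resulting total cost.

Open North and Central; minimum total cost 49.

For any fixed open set, each delivery zone goes to its cheapest open site; total = fixed + service.
{North, Central}: R1→Central 5, R2→North 5, R3→North 4, R4→Central 4, R5→North 4, R6→North 3, R7→North 3, R8→North 3. Service 31; fixed 18; total 49.
{North, West}: R1→West 6, R2→North 5, R3→North 4, R4→West 6, R5→North 4, R6→North 3, R7→North 3, R8→North 3. Service 34; fixed 18; total 52.
{East, Central}: R1→Central 5, R2→East 6, R3→Central 4, R4→Central 4, R5→East 4, R6→Central 6, R7→East 3, R8→East 7. Service 39; fixed 13; total 52.
{North, South, East, West, Central}: service 31 + fixed 36 = 67
No other subset beats 49.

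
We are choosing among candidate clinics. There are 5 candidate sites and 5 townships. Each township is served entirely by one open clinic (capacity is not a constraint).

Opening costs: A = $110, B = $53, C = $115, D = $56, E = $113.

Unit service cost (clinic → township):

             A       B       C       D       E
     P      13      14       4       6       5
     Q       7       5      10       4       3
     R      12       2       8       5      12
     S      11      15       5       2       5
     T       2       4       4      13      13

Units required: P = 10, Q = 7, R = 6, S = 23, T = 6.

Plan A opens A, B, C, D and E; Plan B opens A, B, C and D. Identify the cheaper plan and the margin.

Plan B is cheaper by 106.

Plan A: {A, B, C, D, E}: P→C 4·10=40, Q→E 3·7=21, R→B 2·6=12, S→D 2·23=46, T→A 2·6=12. Service 131; fixed 447; total 578.
Plan B: {A, B, C, D}: P→C 4·10=40, Q→D 4·7=28, R→B 2·6=12, S→D 2·23=46, T→A 2·6=12. Service 138; fixed 334; total 472.
Difference: |578 − 472| = 106.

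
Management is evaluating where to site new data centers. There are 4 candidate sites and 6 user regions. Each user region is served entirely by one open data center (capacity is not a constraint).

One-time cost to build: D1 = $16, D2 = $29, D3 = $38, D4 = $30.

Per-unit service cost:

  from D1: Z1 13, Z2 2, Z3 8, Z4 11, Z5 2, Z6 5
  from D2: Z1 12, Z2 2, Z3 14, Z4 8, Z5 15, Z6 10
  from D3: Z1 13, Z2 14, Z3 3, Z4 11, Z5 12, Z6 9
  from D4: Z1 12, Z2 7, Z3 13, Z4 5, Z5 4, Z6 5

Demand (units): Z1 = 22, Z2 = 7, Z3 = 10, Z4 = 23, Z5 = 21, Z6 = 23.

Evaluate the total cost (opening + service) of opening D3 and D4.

Each user region is assigned to its cheapest site among the open ones.
{D3, D4}: Z1→D4 12·22=264, Z2→D4 7·7=49, Z3→D3 3·10=30, Z4→D4 5·23=115, Z5→D4 4·21=84, Z6→D4 5·23=115. Service 657; fixed 68; total 725.

Total cost: 725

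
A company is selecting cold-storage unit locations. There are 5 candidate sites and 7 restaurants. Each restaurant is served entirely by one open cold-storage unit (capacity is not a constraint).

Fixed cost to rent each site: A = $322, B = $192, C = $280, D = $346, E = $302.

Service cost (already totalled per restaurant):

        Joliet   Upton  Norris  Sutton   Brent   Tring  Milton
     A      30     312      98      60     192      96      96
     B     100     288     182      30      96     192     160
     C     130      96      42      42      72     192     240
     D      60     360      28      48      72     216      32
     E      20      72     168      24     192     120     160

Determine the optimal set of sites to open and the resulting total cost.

Open D and E; minimum total cost 1016.

For any fixed open set, each restaurant goes to its cheapest open site; total = fixed + service.
{D, E}: Joliet→E 20, Upton→E 72, Norris→D 28, Sutton→E 24, Brent→D 72, Tring→E 120, Milton→D 32. Service 368; fixed 648; total 1016.
{E}: service 756 + fixed 302 = 1058
{A, C}: service 474 + fixed 602 = 1076
{A, B, C, D, E}: service 344 + fixed 1442 = 1786
No other subset beats 1016.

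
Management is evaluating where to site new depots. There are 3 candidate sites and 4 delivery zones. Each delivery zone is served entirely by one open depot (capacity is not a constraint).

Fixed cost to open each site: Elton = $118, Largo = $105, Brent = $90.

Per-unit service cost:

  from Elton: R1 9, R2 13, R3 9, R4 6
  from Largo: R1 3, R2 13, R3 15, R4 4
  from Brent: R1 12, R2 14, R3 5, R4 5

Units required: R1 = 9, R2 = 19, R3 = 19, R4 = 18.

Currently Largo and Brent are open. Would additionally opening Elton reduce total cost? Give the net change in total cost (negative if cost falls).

No — net change +118 (cost rises by 118).

Current service cost with {Largo, Brent}: 441.
Adding Elton: each delivery zone re-picks its cheapest; new service cost 441, saving 0.
Extra fixed cost: 118. Net change = 118 − 0 = 118.
(Totals: 636 → 754.)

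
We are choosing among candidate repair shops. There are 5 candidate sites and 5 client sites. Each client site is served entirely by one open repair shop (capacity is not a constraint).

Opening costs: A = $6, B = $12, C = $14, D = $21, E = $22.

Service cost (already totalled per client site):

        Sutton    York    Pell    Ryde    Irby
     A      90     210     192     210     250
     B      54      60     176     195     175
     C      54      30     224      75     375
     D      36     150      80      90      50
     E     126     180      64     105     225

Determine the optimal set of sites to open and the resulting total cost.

Open C and D; minimum total cost 306.

For any fixed open set, each client site goes to its cheapest open site; total = fixed + service.
{C, D}: Sutton→D 36, York→C 30, Pell→D 80, Ryde→C 75, Irby→D 50. Service 271; fixed 35; total 306.
{A, C, D}: service 271 + fixed 41 = 312
{C, D, E}: service 255 + fixed 57 = 312
{A, B, C, D, E}: service 255 + fixed 75 = 330
No other subset beats 306.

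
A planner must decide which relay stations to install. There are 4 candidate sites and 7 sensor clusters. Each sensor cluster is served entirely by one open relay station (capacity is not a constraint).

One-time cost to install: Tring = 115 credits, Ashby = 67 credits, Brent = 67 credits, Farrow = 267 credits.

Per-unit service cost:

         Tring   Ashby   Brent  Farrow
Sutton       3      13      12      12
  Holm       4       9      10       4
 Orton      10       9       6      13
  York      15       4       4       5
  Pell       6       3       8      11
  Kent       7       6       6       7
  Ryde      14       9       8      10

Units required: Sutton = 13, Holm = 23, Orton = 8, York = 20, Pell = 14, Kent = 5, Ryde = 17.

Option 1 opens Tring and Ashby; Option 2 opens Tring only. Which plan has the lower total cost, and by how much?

Option 1: {Tring, Ashby}: Sutton→Tring 3·13=39, Holm→Tring 4·23=92, Orton→Ashby 9·8=72, York→Ashby 4·20=80, Pell→Ashby 3·14=42, Kent→Ashby 6·5=30, Ryde→Ashby 9·17=153. Service 508; fixed 182; total 690.
Option 2: {Tring}: Sutton→Tring 3·13=39, Holm→Tring 4·23=92, Orton→Tring 10·8=80, York→Tring 15·20=300, Pell→Tring 6·14=84, Kent→Tring 7·5=35, Ryde→Tring 14·17=238. Service 868; fixed 115; total 983.
Difference: |690 − 983| = 293.

Option 1 is cheaper by 293.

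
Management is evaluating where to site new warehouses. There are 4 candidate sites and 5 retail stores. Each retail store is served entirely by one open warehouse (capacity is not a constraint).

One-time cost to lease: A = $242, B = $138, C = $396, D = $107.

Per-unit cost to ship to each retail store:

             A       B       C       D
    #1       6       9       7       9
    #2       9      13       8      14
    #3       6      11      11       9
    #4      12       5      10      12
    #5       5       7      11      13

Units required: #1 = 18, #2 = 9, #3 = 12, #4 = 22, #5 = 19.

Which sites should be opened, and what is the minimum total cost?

For any fixed open set, each retail store goes to its cheapest open site; total = fixed + service.
{B}: #1→B 9·18=162, #2→B 13·9=117, #3→B 11·12=132, #4→B 5·22=110, #5→B 7·19=133. Service 654; fixed 138; total 792.
{A, B}: service 466 + fixed 380 = 846
{A}: service 620 + fixed 242 = 862
{A, B, C, D}: service 457 + fixed 883 = 1340
(All 15 nonempty subsets were checked; B only is lowest.)

Open B only; minimum total cost 792.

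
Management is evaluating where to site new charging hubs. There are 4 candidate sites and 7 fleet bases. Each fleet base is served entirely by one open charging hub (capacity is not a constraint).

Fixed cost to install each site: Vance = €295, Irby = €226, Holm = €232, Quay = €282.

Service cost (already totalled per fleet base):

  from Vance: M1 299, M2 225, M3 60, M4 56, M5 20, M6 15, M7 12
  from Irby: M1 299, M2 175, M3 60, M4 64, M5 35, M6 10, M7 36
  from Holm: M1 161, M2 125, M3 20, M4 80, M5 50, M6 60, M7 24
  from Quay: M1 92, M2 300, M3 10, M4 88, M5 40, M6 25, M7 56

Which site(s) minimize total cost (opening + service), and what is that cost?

For any fixed open set, each fleet base goes to its cheapest open site; total = fixed + service.
{Holm}: M1→Holm 161, M2→Holm 125, M3→Holm 20, M4→Holm 80, M5→Holm 50, M6→Holm 60, M7→Holm 24. Service 520; fixed 232; total 752.
{Quay}: M1→Quay 92, M2→Quay 300, M3→Quay 10, M4→Quay 88, M5→Quay 40, M6→Quay 25, M7→Quay 56. Service 611; fixed 282; total 893.
{Irby, Holm}: M1→Holm 161, M2→Holm 125, M3→Holm 20, M4→Irby 64, M5→Irby 35, M6→Irby 10, M7→Holm 24. Service 439; fixed 458; total 897.
{Vance, Irby, Holm, Quay}: M1→Quay 92, M2→Holm 125, M3→Quay 10, M4→Vance 56, M5→Vance 20, M6→Irby 10, M7→Vance 12. Service 325; fixed 1035; total 1360.
No other subset beats 752.

Open Holm only; minimum total cost 752.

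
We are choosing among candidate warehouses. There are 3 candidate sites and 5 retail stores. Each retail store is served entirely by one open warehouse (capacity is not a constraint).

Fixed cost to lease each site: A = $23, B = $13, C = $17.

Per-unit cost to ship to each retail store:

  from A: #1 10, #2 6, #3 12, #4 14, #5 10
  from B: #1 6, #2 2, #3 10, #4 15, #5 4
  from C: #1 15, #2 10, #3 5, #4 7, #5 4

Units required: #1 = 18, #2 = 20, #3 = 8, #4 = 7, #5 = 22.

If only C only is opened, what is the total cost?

Each retail store is assigned to its cheapest site among the open ones.
{C}: #1→C 15·18=270, #2→C 10·20=200, #3→C 5·8=40, #4→C 7·7=49, #5→C 4·22=88. Service 647; fixed 17; total 664.

Total cost: 664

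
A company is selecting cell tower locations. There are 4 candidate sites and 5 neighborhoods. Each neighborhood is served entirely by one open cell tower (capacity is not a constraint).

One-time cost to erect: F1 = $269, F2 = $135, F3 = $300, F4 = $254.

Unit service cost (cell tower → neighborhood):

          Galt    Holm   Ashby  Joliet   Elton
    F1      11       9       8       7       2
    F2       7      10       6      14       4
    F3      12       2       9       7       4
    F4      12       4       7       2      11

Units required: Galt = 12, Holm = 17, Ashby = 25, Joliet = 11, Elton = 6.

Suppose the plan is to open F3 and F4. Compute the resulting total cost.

Total cost: 953

Each neighborhood is assigned to its cheapest site among the open ones.
{F3, F4}: Galt→F3 12·12=144, Holm→F3 2·17=34, Ashby→F4 7·25=175, Joliet→F4 2·11=22, Elton→F3 4·6=24. Service 399; fixed 554; total 953.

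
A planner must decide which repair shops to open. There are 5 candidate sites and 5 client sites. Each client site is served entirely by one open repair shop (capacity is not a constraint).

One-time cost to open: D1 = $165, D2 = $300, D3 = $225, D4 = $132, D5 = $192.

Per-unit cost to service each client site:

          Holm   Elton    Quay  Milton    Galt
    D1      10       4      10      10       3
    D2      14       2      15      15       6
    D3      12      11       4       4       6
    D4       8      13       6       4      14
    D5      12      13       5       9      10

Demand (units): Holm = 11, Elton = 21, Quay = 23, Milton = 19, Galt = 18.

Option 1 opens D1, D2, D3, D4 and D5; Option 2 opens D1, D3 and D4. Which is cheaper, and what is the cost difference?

Option 2 is cheaper by 450.

Option 1: {D1, D2, D3, D4, D5}: Holm→D4 8·11=88, Elton→D2 2·21=42, Quay→D3 4·23=92, Milton→D3 4·19=76, Galt→D1 3·18=54. Service 352; fixed 1014; total 1366.
Option 2: {D1, D3, D4}: Holm→D4 8·11=88, Elton→D1 4·21=84, Quay→D3 4·23=92, Milton→D3 4·19=76, Galt→D1 3·18=54. Service 394; fixed 522; total 916.
Difference: |1366 − 916| = 450.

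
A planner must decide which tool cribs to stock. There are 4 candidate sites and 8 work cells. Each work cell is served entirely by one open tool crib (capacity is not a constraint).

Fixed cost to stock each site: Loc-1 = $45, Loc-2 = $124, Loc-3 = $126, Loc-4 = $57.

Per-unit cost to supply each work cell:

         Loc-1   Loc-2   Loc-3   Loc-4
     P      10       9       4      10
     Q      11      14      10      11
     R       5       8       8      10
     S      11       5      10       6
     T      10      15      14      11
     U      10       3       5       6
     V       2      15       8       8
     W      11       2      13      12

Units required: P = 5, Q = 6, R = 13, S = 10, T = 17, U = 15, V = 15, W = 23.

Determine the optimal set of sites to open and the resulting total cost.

For any fixed open set, each work cell goes to its cheapest open site; total = fixed + service.
{Loc-1, Loc-2}: P→Loc-2 9·5=45, Q→Loc-1 11·6=66, R→Loc-1 5·13=65, S→Loc-2 5·10=50, T→Loc-1 10·17=170, U→Loc-2 3·15=45, V→Loc-1 2·15=30, W→Loc-2 2·23=46. Service 517; fixed 169; total 686.
{Loc-1, Loc-2, Loc-4}: service 517 + fixed 226 = 743
{Loc-1, Loc-2, Loc-3}: service 486 + fixed 295 = 781
{Loc-1, Loc-2, Loc-3, Loc-4}: service 486 + fixed 352 = 838
(All 15 nonempty subsets were checked; Loc-1 and Loc-2 is lowest.)

Open Loc-1 and Loc-2; minimum total cost 686.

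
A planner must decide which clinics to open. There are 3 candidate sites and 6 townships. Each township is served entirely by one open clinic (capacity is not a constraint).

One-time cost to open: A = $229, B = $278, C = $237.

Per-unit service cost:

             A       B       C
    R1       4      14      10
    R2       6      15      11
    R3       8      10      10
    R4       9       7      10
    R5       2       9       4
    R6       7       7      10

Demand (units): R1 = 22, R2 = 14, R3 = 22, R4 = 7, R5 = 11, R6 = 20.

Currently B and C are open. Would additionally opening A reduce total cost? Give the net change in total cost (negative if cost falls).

Yes — net change −39 (cost falls by 39).

Current service cost with {B, C}: 827.
Adding A: each township re-picks its cheapest; new service cost 559, saving 268.
Extra fixed cost: 229. Net change = 229 − 268 = -39.
(Totals: 1342 → 1303.)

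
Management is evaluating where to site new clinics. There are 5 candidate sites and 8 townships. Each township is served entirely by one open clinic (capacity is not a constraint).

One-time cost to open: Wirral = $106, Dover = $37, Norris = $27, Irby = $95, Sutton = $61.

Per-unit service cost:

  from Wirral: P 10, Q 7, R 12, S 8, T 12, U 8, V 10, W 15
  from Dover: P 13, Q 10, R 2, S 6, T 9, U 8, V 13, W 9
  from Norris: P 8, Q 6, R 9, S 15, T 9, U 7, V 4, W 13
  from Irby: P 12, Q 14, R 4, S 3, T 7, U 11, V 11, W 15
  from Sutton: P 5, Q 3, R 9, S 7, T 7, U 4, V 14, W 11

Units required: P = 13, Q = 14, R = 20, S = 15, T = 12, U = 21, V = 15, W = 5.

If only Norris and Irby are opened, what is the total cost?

Total cost: 791

Each township is assigned to its cheapest site among the open ones.
{Norris, Irby}: P→Norris 8·13=104, Q→Norris 6·14=84, R→Irby 4·20=80, S→Irby 3·15=45, T→Irby 7·12=84, U→Norris 7·21=147, V→Norris 4·15=60, W→Norris 13·5=65. Service 669; fixed 122; total 791.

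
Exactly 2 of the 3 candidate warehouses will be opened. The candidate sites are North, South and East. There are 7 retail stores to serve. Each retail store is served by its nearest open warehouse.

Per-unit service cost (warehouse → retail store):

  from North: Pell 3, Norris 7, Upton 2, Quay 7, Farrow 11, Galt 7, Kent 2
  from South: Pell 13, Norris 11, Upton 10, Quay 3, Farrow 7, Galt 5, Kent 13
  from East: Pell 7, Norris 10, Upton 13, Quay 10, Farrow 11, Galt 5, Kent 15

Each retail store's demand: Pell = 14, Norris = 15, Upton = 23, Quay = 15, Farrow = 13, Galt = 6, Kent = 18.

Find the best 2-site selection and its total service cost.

Choose North and South; total service cost 395.

With exactly 2 open, each retail store uses its cheapest among the chosen.
{North, South}: Pell→North 3·14=42, Norris→North 7·15=105, Upton→North 2·23=46, Quay→South 3·15=45, Farrow→South 7·13=91, Galt→South 5·6=30, Kent→North 2·18=36. Service cost 395.
{North, East}: service cost 507
{South, East}: service cost 878
Among all 3 size-2 choices, {North, South} is lowest.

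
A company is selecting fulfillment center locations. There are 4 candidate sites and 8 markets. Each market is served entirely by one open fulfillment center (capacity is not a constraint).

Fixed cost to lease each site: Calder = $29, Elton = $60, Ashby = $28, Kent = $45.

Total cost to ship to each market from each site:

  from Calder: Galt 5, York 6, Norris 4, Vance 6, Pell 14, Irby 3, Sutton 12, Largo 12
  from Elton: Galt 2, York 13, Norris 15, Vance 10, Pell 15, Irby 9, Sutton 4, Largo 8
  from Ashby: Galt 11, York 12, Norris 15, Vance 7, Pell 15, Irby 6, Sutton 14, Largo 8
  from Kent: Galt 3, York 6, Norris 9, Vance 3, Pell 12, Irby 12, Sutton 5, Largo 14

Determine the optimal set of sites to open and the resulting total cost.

For any fixed open set, each market goes to its cheapest open site; total = fixed + service.
{Calder}: Galt→Calder 5, York→Calder 6, Norris→Calder 4, Vance→Calder 6, Pell→Calder 14, Irby→Calder 3, Sutton→Calder 12, Largo→Calder 12. Service 62; fixed 29; total 91.
{Kent}: service 64 + fixed 45 = 109
{Calder, Ashby}: service 58 + fixed 57 = 115
{Calder, Elton, Ashby, Kent}: service 42 + fixed 162 = 204
No other subset beats 91.

Open Calder only; minimum total cost 91.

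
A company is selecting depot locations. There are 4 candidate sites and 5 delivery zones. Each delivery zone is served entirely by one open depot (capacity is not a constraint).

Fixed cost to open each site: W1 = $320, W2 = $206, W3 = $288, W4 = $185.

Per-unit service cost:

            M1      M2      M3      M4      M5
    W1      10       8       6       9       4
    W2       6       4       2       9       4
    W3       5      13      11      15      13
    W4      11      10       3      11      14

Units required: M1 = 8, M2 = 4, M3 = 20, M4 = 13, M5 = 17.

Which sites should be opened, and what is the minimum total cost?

Open W2 only; minimum total cost 495.

For any fixed open set, each delivery zone goes to its cheapest open site; total = fixed + service.
{W2}: M1→W2 6·8=48, M2→W2 4·4=16, M3→W2 2·20=40, M4→W2 9·13=117, M5→W2 4·17=68. Service 289; fixed 206; total 495.
{W2, W4}: service 289 + fixed 391 = 680
{W1}: service 417 + fixed 320 = 737
{W1, W2, W3, W4}: service 281 + fixed 999 = 1280
(All 15 nonempty subsets were checked; W2 only is lowest.)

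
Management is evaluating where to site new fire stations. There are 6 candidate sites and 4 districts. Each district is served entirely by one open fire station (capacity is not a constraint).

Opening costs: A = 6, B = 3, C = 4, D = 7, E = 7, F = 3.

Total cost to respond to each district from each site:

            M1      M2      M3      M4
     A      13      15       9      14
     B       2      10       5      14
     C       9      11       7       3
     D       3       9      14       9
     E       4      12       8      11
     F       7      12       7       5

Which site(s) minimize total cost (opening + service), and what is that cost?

For any fixed open set, each district goes to its cheapest open site; total = fixed + service.
{B, C}: M1→B 2, M2→B 10, M3→B 5, M4→C 3. Service 20; fixed 7; total 27.
{B, F}: service 22 + fixed 6 = 28
{B, C, F}: service 20 + fixed 10 = 30
{A, B, C, D, E, F}: service 19 + fixed 30 = 49
No other subset beats 27.

Open B and C; minimum total cost 27.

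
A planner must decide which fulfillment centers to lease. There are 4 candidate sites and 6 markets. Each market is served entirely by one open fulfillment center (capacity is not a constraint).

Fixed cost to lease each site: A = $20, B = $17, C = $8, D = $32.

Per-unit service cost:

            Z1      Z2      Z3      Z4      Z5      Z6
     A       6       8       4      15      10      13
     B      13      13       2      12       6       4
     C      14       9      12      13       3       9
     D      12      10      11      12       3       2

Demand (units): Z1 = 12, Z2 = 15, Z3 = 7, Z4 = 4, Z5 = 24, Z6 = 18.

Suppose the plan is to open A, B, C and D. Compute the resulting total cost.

Each market is assigned to its cheapest site among the open ones.
{A, B, C, D}: Z1→A 6·12=72, Z2→A 8·15=120, Z3→B 2·7=14, Z4→B 12·4=48, Z5→C 3·24=72, Z6→D 2·18=36. Service 362; fixed 77; total 439.

Total cost: 439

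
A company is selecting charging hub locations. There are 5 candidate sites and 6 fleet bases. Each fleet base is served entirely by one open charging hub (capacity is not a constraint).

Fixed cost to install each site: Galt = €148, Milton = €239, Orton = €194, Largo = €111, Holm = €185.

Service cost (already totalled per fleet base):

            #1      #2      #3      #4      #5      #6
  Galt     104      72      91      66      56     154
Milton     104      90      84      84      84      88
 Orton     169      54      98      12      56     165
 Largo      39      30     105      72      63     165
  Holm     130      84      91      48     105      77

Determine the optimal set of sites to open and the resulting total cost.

Open Largo only; minimum total cost 585.

For any fixed open set, each fleet base goes to its cheapest open site; total = fixed + service.
{Largo}: #1→Largo 39, #2→Largo 30, #3→Largo 105, #4→Largo 72, #5→Largo 63, #6→Largo 165. Service 474; fixed 111; total 585.
{Largo, Holm}: #1→Largo 39, #2→Largo 30, #3→Holm 91, #4→Holm 48, #5→Largo 63, #6→Holm 77. Service 348; fixed 296; total 644.
{Galt}: service 543 + fixed 148 = 691
{Galt, Milton, Orton, Largo, Holm}: service 298 + fixed 877 = 1175
No other subset beats 585.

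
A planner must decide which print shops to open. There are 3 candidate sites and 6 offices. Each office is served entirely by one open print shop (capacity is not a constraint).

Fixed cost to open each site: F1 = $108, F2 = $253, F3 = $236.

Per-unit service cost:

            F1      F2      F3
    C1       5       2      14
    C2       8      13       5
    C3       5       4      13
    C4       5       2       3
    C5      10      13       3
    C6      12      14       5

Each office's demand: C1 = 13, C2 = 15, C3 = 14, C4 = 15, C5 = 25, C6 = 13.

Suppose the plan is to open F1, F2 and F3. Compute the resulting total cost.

Each office is assigned to its cheapest site among the open ones.
{F1, F2, F3}: C1→F2 2·13=26, C2→F3 5·15=75, C3→F2 4·14=56, C4→F2 2·15=30, C5→F3 3·25=75, C6→F3 5·13=65. Service 327; fixed 597; total 924.

Total cost: 924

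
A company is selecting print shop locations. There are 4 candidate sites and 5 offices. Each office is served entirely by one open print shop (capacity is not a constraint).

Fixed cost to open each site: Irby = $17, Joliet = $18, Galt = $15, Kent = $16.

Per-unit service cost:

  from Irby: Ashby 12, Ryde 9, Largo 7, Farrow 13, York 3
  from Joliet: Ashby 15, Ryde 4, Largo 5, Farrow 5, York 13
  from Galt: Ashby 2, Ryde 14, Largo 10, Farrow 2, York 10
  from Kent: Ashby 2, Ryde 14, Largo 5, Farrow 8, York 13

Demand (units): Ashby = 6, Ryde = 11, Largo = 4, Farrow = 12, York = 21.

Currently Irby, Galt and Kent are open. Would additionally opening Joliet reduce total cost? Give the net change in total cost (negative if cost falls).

Yes — net change −37 (cost falls by 37).

Current service cost with {Irby, Galt, Kent}: 218.
Adding Joliet: each office re-picks its cheapest; new service cost 163, saving 55.
Extra fixed cost: 18. Net change = 18 − 55 = -37.
(Totals: 266 → 229.)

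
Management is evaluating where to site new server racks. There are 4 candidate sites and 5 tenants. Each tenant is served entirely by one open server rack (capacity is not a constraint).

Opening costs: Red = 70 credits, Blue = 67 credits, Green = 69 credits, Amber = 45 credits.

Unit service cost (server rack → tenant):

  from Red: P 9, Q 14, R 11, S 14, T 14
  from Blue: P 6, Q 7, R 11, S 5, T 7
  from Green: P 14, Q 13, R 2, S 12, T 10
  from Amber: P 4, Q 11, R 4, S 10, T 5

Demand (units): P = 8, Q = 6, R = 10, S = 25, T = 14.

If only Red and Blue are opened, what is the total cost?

Each tenant is assigned to its cheapest site among the open ones.
{Red, Blue}: P→Blue 6·8=48, Q→Blue 7·6=42, R→Red 11·10=110, S→Blue 5·25=125, T→Blue 7·14=98. Service 423; fixed 137; total 560.

Total cost: 560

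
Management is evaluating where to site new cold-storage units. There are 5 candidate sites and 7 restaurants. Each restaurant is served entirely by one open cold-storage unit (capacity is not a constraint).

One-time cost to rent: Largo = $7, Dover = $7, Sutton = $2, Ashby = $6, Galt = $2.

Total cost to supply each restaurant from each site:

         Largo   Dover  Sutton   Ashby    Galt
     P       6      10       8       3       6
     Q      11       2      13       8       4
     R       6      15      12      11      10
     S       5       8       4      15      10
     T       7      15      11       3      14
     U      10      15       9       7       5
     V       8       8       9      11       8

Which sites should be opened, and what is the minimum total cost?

For any fixed open set, each restaurant goes to its cheapest open site; total = fixed + service.
{Sutton, Ashby, Galt}: P→Ashby 3, Q→Galt 4, R→Galt 10, S→Sutton 4, T→Ashby 3, U→Galt 5, V→Galt 8. Service 37; fixed 10; total 47.
{Largo, Ashby, Galt}: service 34 + fixed 15 = 49
{Largo, Sutton, Ashby, Galt}: service 33 + fixed 17 = 50
{Largo, Dover, Sutton, Ashby, Galt}: service 31 + fixed 24 = 55
No other subset beats 47.

Open Sutton, Ashby and Galt; minimum total cost 47.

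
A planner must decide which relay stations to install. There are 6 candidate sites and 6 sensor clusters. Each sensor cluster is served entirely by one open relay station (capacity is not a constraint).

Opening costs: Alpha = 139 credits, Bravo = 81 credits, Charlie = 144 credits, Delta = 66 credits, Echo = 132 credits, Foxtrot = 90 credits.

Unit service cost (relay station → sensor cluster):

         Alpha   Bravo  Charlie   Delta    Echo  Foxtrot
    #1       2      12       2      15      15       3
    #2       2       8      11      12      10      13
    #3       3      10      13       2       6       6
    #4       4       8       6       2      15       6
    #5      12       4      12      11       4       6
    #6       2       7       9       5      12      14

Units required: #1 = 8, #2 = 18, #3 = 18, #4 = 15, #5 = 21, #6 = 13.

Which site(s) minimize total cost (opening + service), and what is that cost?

For any fixed open set, each sensor cluster goes to its cheapest open site; total = fixed + service.
{Alpha, Bravo}: #1→Alpha 2·8=16, #2→Alpha 2·18=36, #3→Alpha 3·18=54, #4→Alpha 4·15=60, #5→Bravo 4·21=84, #6→Alpha 2·13=26. Service 276; fixed 220; total 496.
{Alpha, Bravo, Delta}: service 228 + fixed 286 = 514
{Alpha, Echo}: service 276 + fixed 271 = 547
{Alpha, Bravo, Charlie, Delta, Echo, Foxtrot}: service 228 + fixed 652 = 880
No other subset beats 496.

Open Alpha and Bravo; minimum total cost 496.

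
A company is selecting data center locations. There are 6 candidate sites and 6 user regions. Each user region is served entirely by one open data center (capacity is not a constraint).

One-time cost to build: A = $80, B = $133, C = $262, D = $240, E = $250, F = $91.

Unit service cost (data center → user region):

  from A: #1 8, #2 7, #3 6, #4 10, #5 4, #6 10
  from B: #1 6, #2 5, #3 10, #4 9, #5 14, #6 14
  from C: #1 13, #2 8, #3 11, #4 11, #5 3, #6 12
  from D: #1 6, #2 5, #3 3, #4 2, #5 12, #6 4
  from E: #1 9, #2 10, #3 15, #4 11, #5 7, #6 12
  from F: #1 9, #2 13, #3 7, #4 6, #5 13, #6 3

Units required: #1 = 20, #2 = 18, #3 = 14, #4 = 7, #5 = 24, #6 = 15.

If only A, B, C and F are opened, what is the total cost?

Each user region is assigned to its cheapest site among the open ones.
{A, B, C, F}: #1→B 6·20=120, #2→B 5·18=90, #3→A 6·14=84, #4→F 6·7=42, #5→C 3·24=72, #6→F 3·15=45. Service 453; fixed 566; total 1019.

Total cost: 1019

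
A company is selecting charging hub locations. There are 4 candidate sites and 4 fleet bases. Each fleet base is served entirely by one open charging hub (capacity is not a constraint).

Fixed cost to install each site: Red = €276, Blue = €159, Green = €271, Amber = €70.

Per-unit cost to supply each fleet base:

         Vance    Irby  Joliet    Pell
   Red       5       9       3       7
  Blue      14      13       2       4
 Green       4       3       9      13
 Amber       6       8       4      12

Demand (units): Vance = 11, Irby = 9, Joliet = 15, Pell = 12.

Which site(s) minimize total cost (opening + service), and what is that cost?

Open Amber only; minimum total cost 412.

For any fixed open set, each fleet base goes to its cheapest open site; total = fixed + service.
{Amber}: Vance→Amber 6·11=66, Irby→Amber 8·9=72, Joliet→Amber 4·15=60, Pell→Amber 12·12=144. Service 342; fixed 70; total 412.
{Blue, Amber}: service 216 + fixed 229 = 445
{Blue}: service 349 + fixed 159 = 508
{Red, Blue, Green, Amber}: service 149 + fixed 776 = 925
(All 15 nonempty subsets were checked; Amber only is lowest.)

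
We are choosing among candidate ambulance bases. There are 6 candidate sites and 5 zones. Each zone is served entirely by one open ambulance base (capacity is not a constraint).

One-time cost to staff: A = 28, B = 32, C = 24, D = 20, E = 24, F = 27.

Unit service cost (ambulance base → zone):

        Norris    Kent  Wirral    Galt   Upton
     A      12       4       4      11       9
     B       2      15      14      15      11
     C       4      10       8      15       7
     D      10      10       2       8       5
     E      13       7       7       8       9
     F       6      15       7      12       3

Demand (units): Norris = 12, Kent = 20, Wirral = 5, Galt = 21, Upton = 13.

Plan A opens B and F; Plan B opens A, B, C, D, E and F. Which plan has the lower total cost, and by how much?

Plan B is cheaper by 233.

Plan A: {B, F}: Norris→B 2·12=24, Kent→B 15·20=300, Wirral→F 7·5=35, Galt→F 12·21=252, Upton→F 3·13=39. Service 650; fixed 59; total 709.
Plan B: {A, B, C, D, E, F}: Norris→B 2·12=24, Kent→A 4·20=80, Wirral→D 2·5=10, Galt→D 8·21=168, Upton→F 3·13=39. Service 321; fixed 155; total 476.
Difference: |709 − 476| = 233.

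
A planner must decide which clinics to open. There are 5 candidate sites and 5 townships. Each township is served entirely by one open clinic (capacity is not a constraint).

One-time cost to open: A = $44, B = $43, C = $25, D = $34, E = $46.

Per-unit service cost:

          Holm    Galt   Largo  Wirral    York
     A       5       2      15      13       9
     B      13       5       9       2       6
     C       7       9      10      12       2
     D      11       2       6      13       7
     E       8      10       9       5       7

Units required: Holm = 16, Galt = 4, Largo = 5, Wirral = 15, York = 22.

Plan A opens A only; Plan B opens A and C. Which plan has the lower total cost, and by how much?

Plan B is cheaper by 169.

Plan A: {A}: Holm→A 5·16=80, Galt→A 2·4=8, Largo→A 15·5=75, Wirral→A 13·15=195, York→A 9·22=198. Service 556; fixed 44; total 600.
Plan B: {A, C}: Holm→A 5·16=80, Galt→A 2·4=8, Largo→C 10·5=50, Wirral→C 12·15=180, York→C 2·22=44. Service 362; fixed 69; total 431.
Difference: |600 − 431| = 169.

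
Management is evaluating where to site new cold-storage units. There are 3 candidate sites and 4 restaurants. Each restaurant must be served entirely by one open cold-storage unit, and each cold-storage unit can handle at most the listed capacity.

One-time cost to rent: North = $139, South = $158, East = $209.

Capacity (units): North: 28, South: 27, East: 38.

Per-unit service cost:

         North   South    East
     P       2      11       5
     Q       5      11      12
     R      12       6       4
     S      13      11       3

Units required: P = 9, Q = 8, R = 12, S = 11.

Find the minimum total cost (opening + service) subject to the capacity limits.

Minimum total cost: 487

Open {North, East}: P→North 2·9=18, Q→North 5·8=40, R→East 4·12=48, S→East 3·11=33.
Loads: North carries 17/28, East carries 23/38. Service 139; fixed 348; total 487.
Next best feasible plan costs 514.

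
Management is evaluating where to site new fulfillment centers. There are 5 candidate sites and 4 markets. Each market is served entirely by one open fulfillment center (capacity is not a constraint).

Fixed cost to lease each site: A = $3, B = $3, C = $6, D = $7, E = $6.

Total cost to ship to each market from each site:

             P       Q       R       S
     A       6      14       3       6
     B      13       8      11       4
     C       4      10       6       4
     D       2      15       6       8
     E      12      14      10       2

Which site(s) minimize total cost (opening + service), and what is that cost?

Open A and B; minimum total cost 27.

For any fixed open set, each market goes to its cheapest open site; total = fixed + service.
{A, B}: P→A 6, Q→B 8, R→A 3, S→B 4. Service 21; fixed 6; total 27.
{A, B, D}: service 17 + fixed 13 = 30
{A, C}: P→C 4, Q→C 10, R→A 3, S→C 4. Service 21; fixed 9; total 30.
{A, B, C, D, E}: service 15 + fixed 25 = 40
No other subset beats 27.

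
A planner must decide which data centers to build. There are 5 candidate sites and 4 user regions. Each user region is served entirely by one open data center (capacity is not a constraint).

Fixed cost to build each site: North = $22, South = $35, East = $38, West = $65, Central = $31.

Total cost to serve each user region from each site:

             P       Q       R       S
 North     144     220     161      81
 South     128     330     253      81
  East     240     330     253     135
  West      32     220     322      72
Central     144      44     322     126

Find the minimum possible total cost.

For any fixed open set, each user region goes to its cheapest open site; total = fixed + service.
{North, West, Central}: P→West 32, Q→Central 44, R→North 161, S→West 72. Service 309; fixed 118; total 427.
{North, South, West, Central}: P→West 32, Q→Central 44, R→North 161, S→West 72. Service 309; fixed 153; total 462.
{North, East, West, Central}: service 309 + fixed 156 = 465
{North, South, East, West, Central}: P→West 32, Q→Central 44, R→North 161, S→West 72. Service 309; fixed 191; total 500.
No other subset beats 427.

Minimum total cost: 427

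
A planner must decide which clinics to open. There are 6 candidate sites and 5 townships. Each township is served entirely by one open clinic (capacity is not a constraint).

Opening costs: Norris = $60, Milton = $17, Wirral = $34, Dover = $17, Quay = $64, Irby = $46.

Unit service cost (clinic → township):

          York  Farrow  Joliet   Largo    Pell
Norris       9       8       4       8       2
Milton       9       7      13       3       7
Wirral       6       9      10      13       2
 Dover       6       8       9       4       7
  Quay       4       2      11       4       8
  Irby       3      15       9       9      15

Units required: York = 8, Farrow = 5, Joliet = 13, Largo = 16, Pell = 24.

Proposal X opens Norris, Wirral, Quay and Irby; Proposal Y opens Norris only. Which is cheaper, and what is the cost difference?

Proposal Y is cheaper by 2.

Proposal X: {Norris, Wirral, Quay, Irby}: York→Irby 3·8=24, Farrow→Quay 2·5=10, Joliet→Norris 4·13=52, Largo→Quay 4·16=64, Pell→Norris 2·24=48. Service 198; fixed 204; total 402.
Proposal Y: {Norris}: York→Norris 9·8=72, Farrow→Norris 8·5=40, Joliet→Norris 4·13=52, Largo→Norris 8·16=128, Pell→Norris 2·24=48. Service 340; fixed 60; total 400.
Difference: |402 − 400| = 2.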